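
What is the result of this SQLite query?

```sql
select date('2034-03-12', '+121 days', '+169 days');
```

2034-12-27

Applying '+121 days' to 2034-03-12: counting 121 days forward gives 2034-07-11.
Applying '+169 days' to 2034-07-11: counting 169 days forward gives 2034-12-27.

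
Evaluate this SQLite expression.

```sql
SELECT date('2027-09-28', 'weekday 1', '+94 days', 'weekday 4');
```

`weekday 1` advances to the next Monday; 2027-09-28 is a Tuesday, so it moves forward to 2027-10-04.
Applying '+94 days' to 2027-10-04: counting 94 days forward gives 2028-01-06.
`weekday 4` advances to the next Thursday; 2028-01-06 is already a Thursday, so it stays at 2028-01-06.

2028-01-06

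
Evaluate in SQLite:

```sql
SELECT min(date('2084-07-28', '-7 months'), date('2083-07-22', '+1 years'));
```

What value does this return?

date('2084-07-28', '-7 months') → 2083-12-28.
date('2083-07-22', '+1 years') → 2084-07-22.
Earlier of the two is 2083-12-28.

2083-12-28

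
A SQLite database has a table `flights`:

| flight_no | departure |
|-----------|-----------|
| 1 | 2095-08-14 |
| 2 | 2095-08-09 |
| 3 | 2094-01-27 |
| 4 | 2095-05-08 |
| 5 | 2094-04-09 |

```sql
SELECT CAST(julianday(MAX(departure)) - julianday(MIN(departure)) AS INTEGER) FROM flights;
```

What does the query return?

564

MIN = 2094-01-27, MAX = 2095-08-14.
4 days remain in January 2094 after the 27th (31 − 27).
Full months from February 2094 through July 2095 contribute their day counts.
Then 14 days into August 2095.
Total: 4 + 28 + 31 + 30 + 31 + 30 + 31 + 31 + 30 + 31 + 30 + 31 + 31 + 28 + 31 + 30 + 31 + 30 + 31 + 14 = 564.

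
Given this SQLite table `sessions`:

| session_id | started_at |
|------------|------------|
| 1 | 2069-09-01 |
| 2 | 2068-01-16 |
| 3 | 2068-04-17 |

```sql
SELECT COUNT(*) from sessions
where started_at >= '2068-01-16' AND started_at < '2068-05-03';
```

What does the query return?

Rows in [2068-01-16, 2068-05-03): 2068-01-16, 2068-04-17 → 2 rows.

2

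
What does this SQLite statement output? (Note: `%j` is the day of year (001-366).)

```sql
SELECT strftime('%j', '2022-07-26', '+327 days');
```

First apply '+327 days': 2022-07-26 → 2023-06-18.
Day-of-year for 2023-06-18: days since 2023-01-01 inclusive = 169, zero-padded to 169.

169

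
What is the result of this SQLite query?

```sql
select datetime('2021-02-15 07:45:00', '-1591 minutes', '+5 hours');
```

1591 minutes = 26h 31m; -1591 minutes from 2021-02-15 07:45:00 is 2021-02-14 05:14:00 (crosses midnight).
+5 hours from 2021-02-14 05:14:00 is 2021-02-14 10:14:00.

2021-02-14 10:14:00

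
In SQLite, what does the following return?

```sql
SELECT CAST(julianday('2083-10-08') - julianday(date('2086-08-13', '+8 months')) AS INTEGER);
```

Adding +8 months to 2086-08-13 gives 2087-04-13.
23 days remain in October 2083 after the 8th (31 − 8).
Full months from November 2083 through March 2087 contribute their day counts.
Then 13 days into April 2087.
Total: 23 + 30 + 31 + 31 + 29 + 31 + 30 + 31 + 30 + 31 + 31 + 30 + 31 + 30 + 31 + 31 + 28 + 31 + 30 + 31 + 30 + 31 + 31 + 30 + 31 + 30 + 31 + 31 + 28 + 31 + 30 + 31 + 30 + 31 + 31 + 30 + 31 + 30 + 31 + 31 + 28 + 31 + 13 = 1283.
The subtraction is earlier − later, so the result is −1283 → -1283.

-1283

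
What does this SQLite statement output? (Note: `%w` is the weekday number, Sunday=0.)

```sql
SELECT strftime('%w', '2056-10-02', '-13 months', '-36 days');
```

3

First apply '-13 months', '-36 days': 2056-10-02 → 2055-07-28.
2055-07-28 is a Wednesday; with Sunday=0 that is 3.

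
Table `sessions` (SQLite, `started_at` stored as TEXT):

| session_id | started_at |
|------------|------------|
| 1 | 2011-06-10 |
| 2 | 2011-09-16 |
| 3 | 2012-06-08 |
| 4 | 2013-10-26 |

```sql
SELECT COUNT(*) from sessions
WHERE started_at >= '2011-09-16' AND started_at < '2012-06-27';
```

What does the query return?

2

Rows in [2011-09-16, 2012-06-27): 2011-09-16, 2012-06-08 → 2 rows.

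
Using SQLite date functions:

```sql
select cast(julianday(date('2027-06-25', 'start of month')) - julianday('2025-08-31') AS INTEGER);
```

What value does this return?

639

`start of month` rewinds 2027-06-25 to 2027-06-01.
0 days remain in August 2025 after the 31st (31 − 31).
Full months from September 2025 through May 2027 contribute their day counts.
Then 1 day into June 2027.
Total: 0 + 30 + 31 + 30 + 31 + 31 + 28 + 31 + 30 + 31 + 30 + 31 + 31 + 30 + 31 + 30 + 31 + 31 + 28 + 31 + 30 + 31 + 1 = 639.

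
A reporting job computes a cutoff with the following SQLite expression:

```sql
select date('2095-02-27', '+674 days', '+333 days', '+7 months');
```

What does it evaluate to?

Applying '+674 days' to 2095-02-27: counting 674 days forward gives 2097-01-01.
Applying '+333 days' to 2097-01-01: counting 333 days forward gives 2097-11-30.
Adding +7 months to 2097-11-30 gives 2098-06-30.

2098-06-30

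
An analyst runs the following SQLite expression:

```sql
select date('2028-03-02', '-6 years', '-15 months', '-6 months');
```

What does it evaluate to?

2020-06-02

Adding -6 years to 2028-03-02 gives 2022-03-02.
Adding -15 months to 2022-03-02 gives 2020-12-02.
Adding -6 months to 2020-12-02 gives 2020-06-02.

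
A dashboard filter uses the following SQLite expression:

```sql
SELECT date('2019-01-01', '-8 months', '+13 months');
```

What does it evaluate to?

Adding -8 months to 2019-01-01 gives 2018-05-01.
Adding +13 months to 2018-05-01 gives 2019-06-01.

2019-06-01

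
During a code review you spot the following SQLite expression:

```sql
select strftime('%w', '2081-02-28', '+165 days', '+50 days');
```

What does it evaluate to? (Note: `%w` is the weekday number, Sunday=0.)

3

First apply '+165 days', '+50 days': 2081-02-28 → 2081-10-01.
2081-10-01 is a Wednesday; with Sunday=0 that is 3.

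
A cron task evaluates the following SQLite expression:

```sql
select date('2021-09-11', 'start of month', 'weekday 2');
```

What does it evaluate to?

`start of month` rewinds 2021-09-11 to 2021-09-01.
`weekday 2` advances to the next Tuesday; 2021-09-01 is a Wednesday, so it moves forward to 2021-09-07.

2021-09-07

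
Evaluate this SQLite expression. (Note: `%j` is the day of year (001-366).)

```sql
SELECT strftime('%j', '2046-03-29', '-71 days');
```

017

First apply '-71 days': 2046-03-29 → 2046-01-17.
Day-of-year for 2046-01-17: days since 2046-01-01 inclusive = 17, zero-padded to 017.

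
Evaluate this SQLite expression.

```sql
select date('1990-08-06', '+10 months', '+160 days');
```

Adding +10 months to 1990-08-06 gives 1991-06-06.
Applying '+160 days' to 1991-06-06: counting 160 days forward gives 1991-11-13.

1991-11-13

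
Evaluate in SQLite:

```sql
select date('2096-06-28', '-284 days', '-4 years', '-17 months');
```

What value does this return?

2090-04-18

Applying '-284 days' to 2096-06-28: counting 284 days back gives 2095-09-18.
Adding -4 years to 2095-09-18 gives 2091-09-18.
Adding -17 months to 2091-09-18 gives 2090-04-18.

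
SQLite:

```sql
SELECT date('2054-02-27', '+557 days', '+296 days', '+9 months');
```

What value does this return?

2057-03-29

Applying '+557 days' to 2054-02-27: counting 557 days forward gives 2055-09-07.
Applying '+296 days' to 2055-09-07: counting 296 days forward gives 2056-06-29.
Adding +9 months to 2056-06-29 gives 2057-03-29.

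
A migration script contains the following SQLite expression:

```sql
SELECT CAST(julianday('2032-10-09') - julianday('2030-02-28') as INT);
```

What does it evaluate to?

954

0 days remain in February 2030 after the 28th (28 − 28).
Full months from March 2030 through September 2032 contribute their day counts.
Then 9 days into October 2032.
Total: 0 + 31 + 30 + 31 + 30 + 31 + 31 + 30 + 31 + 30 + 31 + 31 + 28 + 31 + 30 + 31 + 30 + 31 + 31 + 30 + 31 + 30 + 31 + 31 + 29 + 31 + 30 + 31 + 30 + 31 + 31 + 30 + 9 = 954.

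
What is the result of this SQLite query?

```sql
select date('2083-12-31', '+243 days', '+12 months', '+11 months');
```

2086-07-30

Applying '+243 days' to 2083-12-31: counting 243 days forward gives 2084-08-30.
Adding +12 months to 2084-08-30 gives 2085-08-30.
Adding +11 months to 2085-08-30 gives 2086-07-30.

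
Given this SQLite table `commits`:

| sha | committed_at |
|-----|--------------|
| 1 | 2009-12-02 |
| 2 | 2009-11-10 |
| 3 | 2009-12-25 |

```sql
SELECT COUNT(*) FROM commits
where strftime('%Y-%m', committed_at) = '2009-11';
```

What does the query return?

Rows with year-month 2009-11: 2009-11-10 → 1.

1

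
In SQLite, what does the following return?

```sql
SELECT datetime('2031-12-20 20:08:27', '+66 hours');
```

+66 hours from 2031-12-20 20:08:27 is 2031-12-23 14:08:27 (crosses midnight).

2031-12-23 14:08:27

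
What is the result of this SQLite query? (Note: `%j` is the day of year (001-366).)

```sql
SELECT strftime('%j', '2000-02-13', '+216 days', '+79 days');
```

339

First apply '+216 days', '+79 days': 2000-02-13 → 2000-12-04.
Day-of-year for 2000-12-04: days since 2000-01-01 inclusive = 339, zero-padded to 339.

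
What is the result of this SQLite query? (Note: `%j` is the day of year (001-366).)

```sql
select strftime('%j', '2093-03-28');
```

087

Day-of-year for 2093-03-28: days since 2093-01-01 inclusive = 87, zero-padded to 087.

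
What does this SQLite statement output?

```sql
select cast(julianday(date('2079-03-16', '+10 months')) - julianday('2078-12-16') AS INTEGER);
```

Adding +10 months to 2079-03-16 gives 2080-01-16.
15 days remain in December 2078 after the 16th (31 − 16).
Full months from January 2079 through December 2079 contribute their day counts.
Then 16 days into January 2080.
Total: 15 + 31 + 28 + 31 + 30 + 31 + 30 + 31 + 31 + 30 + 31 + 30 + 31 + 16 = 396.

396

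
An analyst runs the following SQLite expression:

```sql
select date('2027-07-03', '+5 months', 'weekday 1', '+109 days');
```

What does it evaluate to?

Adding +5 months to 2027-07-03 gives 2027-12-03.
`weekday 1` advances to the next Monday; 2027-12-03 is a Friday, so it moves forward to 2027-12-06.
Applying '+109 days' to 2027-12-06: counting 109 days forward gives 2028-03-24.

2028-03-24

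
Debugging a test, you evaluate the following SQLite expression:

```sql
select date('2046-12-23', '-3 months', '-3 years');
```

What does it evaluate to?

2043-09-23

Adding -3 months to 2046-12-23 gives 2046-09-23.
Adding -3 years to 2046-09-23 gives 2043-09-23.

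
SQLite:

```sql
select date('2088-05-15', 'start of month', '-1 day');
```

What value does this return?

`start of month` rewinds 2088-05-15 to 2088-05-01.
Going back 1 day from 2088-05-01 reaches 2088-04-30 (last day of April, 30 days).

2088-04-30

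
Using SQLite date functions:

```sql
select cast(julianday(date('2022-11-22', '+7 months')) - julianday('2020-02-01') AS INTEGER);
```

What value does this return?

Adding +7 months to 2022-11-22 gives 2023-06-22.
28 days remain in February 2020 after the 1st (29 − 1).
Full months from March 2020 through May 2023 contribute their day counts.
Then 22 days into June 2023.
Total: 28 + 31 + 30 + 31 + 30 + 31 + 31 + 30 + 31 + 30 + 31 + 31 + 28 + 31 + 30 + 31 + 30 + 31 + 31 + 30 + 31 + 30 + 31 + 31 + 28 + 31 + 30 + 31 + 30 + 31 + 31 + 30 + 31 + 30 + 31 + 31 + 28 + 31 + 30 + 31 + 22 = 1237.

1237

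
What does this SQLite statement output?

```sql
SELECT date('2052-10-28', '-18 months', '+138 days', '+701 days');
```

2053-08-14

Adding -18 months to 2052-10-28 gives 2051-04-28.
Applying '+138 days' to 2051-04-28: counting 138 days forward gives 2051-09-13.
Applying '+701 days' to 2051-09-13: counting 701 days forward gives 2053-08-14.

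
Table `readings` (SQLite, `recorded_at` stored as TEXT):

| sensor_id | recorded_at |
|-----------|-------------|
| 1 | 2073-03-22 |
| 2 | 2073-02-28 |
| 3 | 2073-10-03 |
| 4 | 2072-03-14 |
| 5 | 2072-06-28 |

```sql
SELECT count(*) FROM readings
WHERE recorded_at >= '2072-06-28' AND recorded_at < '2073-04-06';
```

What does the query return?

Rows in [2072-06-28, 2073-04-06): 2073-03-22, 2073-02-28, 2072-06-28 → 3 rows.

3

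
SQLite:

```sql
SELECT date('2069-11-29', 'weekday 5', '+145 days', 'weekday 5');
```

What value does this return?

2070-04-25

`weekday 5` advances to the next Friday; 2069-11-29 is already a Friday, so it stays at 2069-11-29.
Applying '+145 days' to 2069-11-29: counting 145 days forward gives 2070-04-23.
`weekday 5` advances to the next Friday; 2070-04-23 is a Wednesday, so it moves forward to 2070-04-25.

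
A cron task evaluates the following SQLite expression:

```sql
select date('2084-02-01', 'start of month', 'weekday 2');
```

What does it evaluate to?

`start of month` rewinds 2084-02-01 to 2084-02-01.
`weekday 2` advances to the next Tuesday; 2084-02-01 is already a Tuesday, so it stays at 2084-02-01.

2084-02-01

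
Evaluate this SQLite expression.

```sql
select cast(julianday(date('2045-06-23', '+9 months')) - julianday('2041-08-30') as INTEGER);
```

Adding +9 months to 2045-06-23 gives 2046-03-23.
1 day remains in August 2041 after the 30th (31 − 30).
Full months from September 2041 through February 2046 contribute their day counts.
Then 23 days into March 2046.
Total: 1 + 30 + 31 + 30 + 31 + 31 + 28 + 31 + 30 + 31 + 30 + 31 + 31 + 30 + 31 + 30 + 31 + 31 + 28 + 31 + 30 + 31 + 30 + 31 + 31 + 30 + 31 + 30 + 31 + 31 + 29 + 31 + 30 + 31 + 30 + 31 + 31 + 30 + 31 + 30 + 31 + 31 + 28 + 31 + 30 + 31 + 30 + 31 + 31 + 30 + 31 + 30 + 31 + 31 + 28 + 23 = 1666.

1666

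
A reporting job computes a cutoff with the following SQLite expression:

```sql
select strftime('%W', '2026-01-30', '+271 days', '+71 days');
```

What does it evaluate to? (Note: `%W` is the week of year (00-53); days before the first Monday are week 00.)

First apply '+271 days', '+71 days': 2026-01-30 → 2027-01-07.
2027-01-07 is a Thursday. SQLite's %W counts Mondays since the year started; the result is 01.

01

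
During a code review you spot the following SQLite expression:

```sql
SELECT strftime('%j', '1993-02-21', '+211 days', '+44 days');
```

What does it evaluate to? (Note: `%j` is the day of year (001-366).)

First apply '+211 days', '+44 days': 1993-02-21 → 1993-11-03.
Day-of-year for 1993-11-03: days since 1993-01-01 inclusive = 307, zero-padded to 307.

307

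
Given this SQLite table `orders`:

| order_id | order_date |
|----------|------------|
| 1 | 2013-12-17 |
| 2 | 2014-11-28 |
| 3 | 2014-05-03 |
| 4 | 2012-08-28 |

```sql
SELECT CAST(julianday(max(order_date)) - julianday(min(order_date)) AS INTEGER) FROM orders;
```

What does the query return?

MIN = 2012-08-28, MAX = 2014-11-28.
3 days remain in August 2012 after the 28th (31 − 28).
Full months from September 2012 through October 2014 contribute their day counts.
Then 28 days into November 2014.
Total: 3 + 30 + 31 + 30 + 31 + 31 + 28 + 31 + 30 + 31 + 30 + 31 + 31 + 30 + 31 + 30 + 31 + 31 + 28 + 31 + 30 + 31 + 30 + 31 + 31 + 30 + 31 + 28 = 822.

822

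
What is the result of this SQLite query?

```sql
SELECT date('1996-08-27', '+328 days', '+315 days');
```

Applying '+328 days' to 1996-08-27: counting 328 days forward gives 1997-07-21.
Applying '+315 days' to 1997-07-21: counting 315 days forward gives 1998-06-01.

1998-06-01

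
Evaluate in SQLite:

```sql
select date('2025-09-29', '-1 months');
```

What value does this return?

2025-08-29

Adding -1 month to 2025-09-29 gives 2025-08-29.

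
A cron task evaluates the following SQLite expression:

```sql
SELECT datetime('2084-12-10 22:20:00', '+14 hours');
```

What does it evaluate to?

+14 hours from 2084-12-10 22:20:00 is 2084-12-11 12:20:00 (crosses midnight).

2084-12-11 12:20:00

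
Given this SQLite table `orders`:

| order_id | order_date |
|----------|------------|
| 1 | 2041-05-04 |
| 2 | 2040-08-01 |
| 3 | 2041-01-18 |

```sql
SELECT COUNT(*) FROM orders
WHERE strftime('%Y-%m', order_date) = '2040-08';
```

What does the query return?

Rows with year-month 2040-08: 2040-08-01 → 1.

1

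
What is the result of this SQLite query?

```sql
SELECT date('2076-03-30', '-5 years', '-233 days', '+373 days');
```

Adding -5 years to 2076-03-30 gives 2071-03-30.
Applying '-233 days' to 2071-03-30: counting 233 days back gives 2070-08-09.
Applying '+373 days' to 2070-08-09: counting 373 days forward gives 2071-08-17.

2071-08-17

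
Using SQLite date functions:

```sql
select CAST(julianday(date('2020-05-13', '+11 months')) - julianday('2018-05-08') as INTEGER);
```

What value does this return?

1071

Adding +11 months to 2020-05-13 gives 2021-04-13.
23 days remain in May 2018 after the 8th (31 − 8).
Full months from June 2018 through March 2021 contribute their day counts.
Then 13 days into April 2021.
Total: 23 + 30 + 31 + 31 + 30 + 31 + 30 + 31 + 31 + 28 + 31 + 30 + 31 + 30 + 31 + 31 + 30 + 31 + 30 + 31 + 31 + 29 + 31 + 30 + 31 + 30 + 31 + 31 + 30 + 31 + 30 + 31 + 31 + 28 + 31 + 13 = 1071.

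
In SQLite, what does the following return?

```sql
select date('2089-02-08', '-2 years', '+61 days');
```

Adding -2 years to 2089-02-08 gives 2087-02-08.
Applying '+61 days' to 2087-02-08: counting 61 days forward gives 2087-04-10.

2087-04-10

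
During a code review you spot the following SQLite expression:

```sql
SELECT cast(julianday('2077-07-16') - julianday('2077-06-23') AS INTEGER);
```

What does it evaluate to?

23

7 days remain in June 2077 after the 23rd (30 − 23).
Then 16 days into July 2077.
Total: 7 + 16 = 23.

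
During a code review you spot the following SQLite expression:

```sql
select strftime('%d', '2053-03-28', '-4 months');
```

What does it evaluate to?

First apply '-4 months': 2053-03-28 → 2052-11-28.
`%d` extracts the 2-digit day of month: 28.

28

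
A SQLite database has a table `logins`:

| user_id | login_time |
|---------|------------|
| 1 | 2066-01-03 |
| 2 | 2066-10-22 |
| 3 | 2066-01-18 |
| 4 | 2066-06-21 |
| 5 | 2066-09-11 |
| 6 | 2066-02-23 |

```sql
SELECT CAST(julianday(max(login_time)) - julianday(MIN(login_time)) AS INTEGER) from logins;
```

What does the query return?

MIN = 2066-01-03, MAX = 2066-10-22.
28 days remain in January 2066 after the 3rd (31 − 3).
Full months from February 2066 through September 2066 contribute their day counts.
Then 22 days into October 2066.
Total: 28 + 28 + 31 + 30 + 31 + 30 + 31 + 31 + 30 + 22 = 292.

292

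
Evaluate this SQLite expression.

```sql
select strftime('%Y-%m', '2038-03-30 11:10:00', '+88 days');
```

First apply '+88 days': 2038-03-30 11:10:00 → 2038-06-26 11:10:00.
`%Y-%m` extracts the year-month: 2038-06.

2038-06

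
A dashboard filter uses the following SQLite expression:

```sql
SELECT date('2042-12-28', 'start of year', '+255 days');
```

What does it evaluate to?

2042-09-13

`start of year` rewinds 2042-12-28 to 2042-01-01.
Applying '+255 days' to 2042-01-01: counting 255 days forward gives 2042-09-13.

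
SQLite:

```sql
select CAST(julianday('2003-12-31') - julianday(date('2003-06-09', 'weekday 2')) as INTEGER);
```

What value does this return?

204

`weekday 2` advances to the next Tuesday; 2003-06-09 is a Monday, so it moves forward to 2003-06-10.
20 days remain in June 2003 after the 10th (30 − 10).
July 2003: 31 days.
August 2003: 31 days.
September 2003: 30 days.
October 2003: 31 days.
November 2003: 30 days.
Then 31 days into December 2003.
Total: 20 + 31 + 31 + 30 + 31 + 30 + 31 = 204.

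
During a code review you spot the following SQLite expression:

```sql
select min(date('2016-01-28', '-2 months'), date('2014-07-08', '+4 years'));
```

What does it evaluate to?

2015-11-28

date('2016-01-28', '-2 months') → 2015-11-28.
date('2014-07-08', '+4 years') → 2018-07-08.
Earlier of the two is 2015-11-28.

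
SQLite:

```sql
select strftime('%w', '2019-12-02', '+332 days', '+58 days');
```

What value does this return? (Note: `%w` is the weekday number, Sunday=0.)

6

First apply '+332 days', '+58 days': 2019-12-02 → 2020-12-26.
2020-12-26 is a Saturday; with Sunday=0 that is 6.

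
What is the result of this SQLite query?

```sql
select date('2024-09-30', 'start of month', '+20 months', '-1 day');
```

2026-04-30

`start of month` rewinds 2024-09-30 to 2024-09-01.
Adding +20 months to 2024-09-01 gives 2026-05-01.
Going back 1 day from 2026-05-01 reaches 2026-04-30 (last day of April, 30 days).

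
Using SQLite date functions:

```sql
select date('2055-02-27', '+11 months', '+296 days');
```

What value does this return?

2056-11-18

Adding +11 months to 2055-02-27 gives 2056-01-27.
Applying '+296 days' to 2056-01-27: counting 296 days forward gives 2056-11-18.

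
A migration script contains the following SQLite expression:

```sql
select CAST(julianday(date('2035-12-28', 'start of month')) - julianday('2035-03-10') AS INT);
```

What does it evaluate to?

266

`start of month` rewinds 2035-12-28 to 2035-12-01.
21 days remain in March 2035 after the 10th (31 − 10).
Full months from April 2035 through November 2035 contribute their day counts.
Then 1 day into December 2035.
Total: 21 + 30 + 31 + 30 + 31 + 31 + 30 + 31 + 30 + 1 = 266.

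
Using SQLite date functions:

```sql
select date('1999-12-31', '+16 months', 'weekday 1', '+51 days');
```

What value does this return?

2001-06-27

Adding +16 months to 1999-12-31 targets 2001-04-31. April 2001 has only 30 days, so SQLite normalizes the 1-day overflow forward to 2001-05-01.
`weekday 1` advances to the next Monday; 2001-05-01 is a Tuesday, so it moves forward to 2001-05-07.
Applying '+51 days' to 2001-05-07: counting 51 days forward gives 2001-06-27.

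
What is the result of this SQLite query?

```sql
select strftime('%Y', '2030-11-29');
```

`%Y` extracts the 4-digit year: 2030.

2030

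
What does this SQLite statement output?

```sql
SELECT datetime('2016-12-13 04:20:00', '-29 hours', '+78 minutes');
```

-29 hours from 2016-12-13 04:20:00 is 2016-12-11 23:20:00 (crosses midnight).
78 minutes = 1h 18m; +78 minutes from 2016-12-11 23:20:00 is 2016-12-12 00:38:00 (crosses midnight).

2016-12-12 00:38:00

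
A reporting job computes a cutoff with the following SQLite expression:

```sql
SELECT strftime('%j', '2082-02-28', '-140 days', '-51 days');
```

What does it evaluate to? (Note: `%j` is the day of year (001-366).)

233

First apply '-140 days', '-51 days': 2082-02-28 → 2081-08-21.
Day-of-year for 2081-08-21: days since 2081-01-01 inclusive = 233, zero-padded to 233.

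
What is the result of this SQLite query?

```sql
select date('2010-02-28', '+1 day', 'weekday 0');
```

2010-03-07

February 2010 has 28 days; 0 remain after the 28th, so 1 days reach 2010-03-01.
`weekday 0` advances to the next Sunday; 2010-03-01 is a Monday, so it moves forward to 2010-03-07.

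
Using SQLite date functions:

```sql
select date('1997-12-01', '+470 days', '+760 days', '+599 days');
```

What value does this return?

2002-12-04

Applying '+470 days' to 1997-12-01: counting 470 days forward gives 1999-03-16.
Applying '+760 days' to 1999-03-16: counting 760 days forward gives 2001-04-14.
Applying '+599 days' to 2001-04-14: counting 599 days forward gives 2002-12-04.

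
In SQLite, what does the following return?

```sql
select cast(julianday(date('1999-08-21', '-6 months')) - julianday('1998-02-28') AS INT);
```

358

Adding -6 months to 1999-08-21 gives 1999-02-21.
0 days remain in February 1998 after the 28th (28 − 28).
Full months from March 1998 through January 1999 contribute their day counts.
Then 21 days into February 1999.
Total: 0 + 31 + 30 + 31 + 30 + 31 + 31 + 30 + 31 + 30 + 31 + 31 + 21 = 358.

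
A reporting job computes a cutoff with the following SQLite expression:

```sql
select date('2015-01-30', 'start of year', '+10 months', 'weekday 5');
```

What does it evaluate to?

2015-11-06

`start of year` rewinds 2015-01-30 to 2015-01-01.
Adding +10 months to 2015-01-01 gives 2015-11-01.
`weekday 5` advances to the next Friday; 2015-11-01 is a Sunday, so it moves forward to 2015-11-06.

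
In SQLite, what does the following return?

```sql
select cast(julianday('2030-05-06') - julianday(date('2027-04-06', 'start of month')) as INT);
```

1131

`start of month` rewinds 2027-04-06 to 2027-04-01.
29 days remain in April 2027 after the 1st (30 − 1).
Full months from May 2027 through April 2030 contribute their day counts.
Then 6 days into May 2030.
Total: 29 + 31 + 30 + 31 + 31 + 30 + 31 + 30 + 31 + 31 + 29 + 31 + 30 + 31 + 30 + 31 + 31 + 30 + 31 + 30 + 31 + 31 + 28 + 31 + 30 + 31 + 30 + 31 + 31 + 30 + 31 + 30 + 31 + 31 + 28 + 31 + 30 + 6 = 1131.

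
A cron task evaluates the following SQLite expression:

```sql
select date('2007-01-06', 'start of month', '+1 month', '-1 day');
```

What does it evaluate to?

2007-01-31

`start of month` rewinds 2007-01-06 to 2007-01-01.
Adding +1 month to 2007-01-01 gives 2007-02-01.
Going back 1 day from 2007-02-01 reaches 2007-01-31 (last day of January, 31 days).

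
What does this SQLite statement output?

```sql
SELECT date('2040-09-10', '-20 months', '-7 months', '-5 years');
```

Adding -20 months to 2040-09-10 gives 2039-01-10.
Adding -7 months to 2039-01-10 gives 2038-06-10.
Adding -5 years to 2038-06-10 gives 2033-06-10.

2033-06-10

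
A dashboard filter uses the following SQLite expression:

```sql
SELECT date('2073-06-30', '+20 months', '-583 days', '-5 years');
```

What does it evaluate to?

Adding +20 months to 2073-06-30 targets 2075-02-30. February 2075 has only 28 days, so SQLite normalizes the 2-day overflow forward to 2075-03-02.
Applying '-583 days' to 2075-03-02: counting 583 days back gives 2073-07-27.
Adding -5 years to 2073-07-27 gives 2068-07-27.

2068-07-27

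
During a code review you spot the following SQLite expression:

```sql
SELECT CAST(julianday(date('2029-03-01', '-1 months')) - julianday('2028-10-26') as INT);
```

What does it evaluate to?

Adding -1 month to 2029-03-01 gives 2029-02-01.
5 days remain in October 2028 after the 26th (31 − 26).
November 2028: 30 days.
December 2028: 31 days.
January 2029: 31 days.
Then 1 day into February 2029.
Total: 5 + 30 + 31 + 31 + 1 = 98.

98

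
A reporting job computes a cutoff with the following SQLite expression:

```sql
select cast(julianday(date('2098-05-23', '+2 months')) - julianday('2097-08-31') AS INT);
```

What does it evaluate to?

326

Adding +2 months to 2098-05-23 gives 2098-07-23.
0 days remain in August 2097 after the 31st (31 − 31).
Full months from September 2097 through June 2098 contribute their day counts.
Then 23 days into July 2098.
Total: 0 + 30 + 31 + 30 + 31 + 31 + 28 + 31 + 30 + 31 + 30 + 23 = 326.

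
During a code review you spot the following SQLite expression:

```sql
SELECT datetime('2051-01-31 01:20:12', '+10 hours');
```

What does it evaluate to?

+10 hours from 2051-01-31 01:20:12 is 2051-01-31 11:20:12.

2051-01-31 11:20:12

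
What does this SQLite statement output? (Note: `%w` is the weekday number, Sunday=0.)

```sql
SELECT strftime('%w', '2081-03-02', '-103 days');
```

2

First apply '-103 days': 2081-03-02 → 2080-11-19.
2080-11-19 is a Tuesday; with Sunday=0 that is 2.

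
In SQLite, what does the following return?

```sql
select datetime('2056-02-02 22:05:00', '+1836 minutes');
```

1836 minutes = 30h 36m; +1836 minutes from 2056-02-02 22:05:00 is 2056-02-04 04:41:00 (crosses midnight).

2056-02-04 04:41:00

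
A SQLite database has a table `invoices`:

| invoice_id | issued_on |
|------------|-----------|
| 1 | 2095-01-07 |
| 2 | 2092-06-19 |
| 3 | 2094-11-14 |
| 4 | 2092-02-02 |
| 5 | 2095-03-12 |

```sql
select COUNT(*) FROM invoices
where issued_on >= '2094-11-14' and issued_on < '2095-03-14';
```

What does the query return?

3

Rows in [2094-11-14, 2095-03-14): 2095-01-07, 2094-11-14, 2095-03-12 → 3 rows.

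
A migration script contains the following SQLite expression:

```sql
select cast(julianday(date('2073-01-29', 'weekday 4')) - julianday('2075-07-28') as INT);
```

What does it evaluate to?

`weekday 4` advances to the next Thursday; 2073-01-29 is a Sunday, so it moves forward to 2073-02-02.
26 days remain in February 2073 after the 2nd (28 − 2).
Full months from March 2073 through June 2075 contribute their day counts.
Then 28 days into July 2075.
Total: 26 + 31 + 30 + 31 + 30 + 31 + 31 + 30 + 31 + 30 + 31 + 31 + 28 + 31 + 30 + 31 + 30 + 31 + 31 + 30 + 31 + 30 + 31 + 31 + 28 + 31 + 30 + 31 + 30 + 28 = 906.
The subtraction is earlier − later, so the result is −906 → -906.

-906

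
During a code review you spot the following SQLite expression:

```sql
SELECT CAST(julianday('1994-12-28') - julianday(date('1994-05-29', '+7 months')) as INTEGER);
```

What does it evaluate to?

-1

Adding +7 months to 1994-05-29 gives 1994-12-29.
Both dates are in December 1994: 29 − 28 = 1.
The subtraction is earlier − later, so the result is −1 → -1.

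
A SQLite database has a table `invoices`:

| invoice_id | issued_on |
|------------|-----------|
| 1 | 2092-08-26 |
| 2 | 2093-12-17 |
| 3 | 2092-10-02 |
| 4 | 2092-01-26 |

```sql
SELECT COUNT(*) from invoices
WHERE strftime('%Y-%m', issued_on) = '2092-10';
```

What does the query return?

Rows with year-month 2092-10: 2092-10-02 → 1.

1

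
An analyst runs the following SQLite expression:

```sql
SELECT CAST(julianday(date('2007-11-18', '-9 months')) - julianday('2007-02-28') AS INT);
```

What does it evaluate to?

Adding -9 months to 2007-11-18 gives 2007-02-18.
Both dates are in February 2007: 28 − 18 = 10.
The subtraction is earlier − later, so the result is −10 → -10.

-10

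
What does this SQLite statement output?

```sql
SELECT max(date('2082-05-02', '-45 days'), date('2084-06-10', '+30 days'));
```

2084-07-10

date('2082-05-02', '-45 days') → 2082-03-18.
date('2084-06-10', '+30 days') → 2084-07-10.
Later of the two is 2084-07-10.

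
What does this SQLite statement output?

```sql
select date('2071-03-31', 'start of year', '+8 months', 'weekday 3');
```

2071-09-02

`start of year` rewinds 2071-03-31 to 2071-01-01.
Adding +8 months to 2071-01-01 gives 2071-09-01.
`weekday 3` advances to the next Wednesday; 2071-09-01 is a Tuesday, so it moves forward to 2071-09-02.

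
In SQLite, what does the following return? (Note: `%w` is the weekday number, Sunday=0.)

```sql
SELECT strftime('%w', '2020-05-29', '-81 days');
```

1

First apply '-81 days': 2020-05-29 → 2020-03-09.
2020-03-09 is a Monday; with Sunday=0 that is 1.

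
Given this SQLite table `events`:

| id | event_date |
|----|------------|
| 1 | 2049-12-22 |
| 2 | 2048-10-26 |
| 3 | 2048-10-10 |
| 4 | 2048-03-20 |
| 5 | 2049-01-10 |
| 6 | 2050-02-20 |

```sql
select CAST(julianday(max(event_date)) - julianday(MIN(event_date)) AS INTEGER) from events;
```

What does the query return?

MIN = 2048-03-20, MAX = 2050-02-20.
11 days remain in March 2048 after the 20th (31 − 20).
Full months from April 2048 through January 2050 contribute their day counts.
Then 20 days into February 2050.
Total: 11 + 30 + 31 + 30 + 31 + 31 + 30 + 31 + 30 + 31 + 31 + 28 + 31 + 30 + 31 + 30 + 31 + 31 + 30 + 31 + 30 + 31 + 31 + 20 = 702.

702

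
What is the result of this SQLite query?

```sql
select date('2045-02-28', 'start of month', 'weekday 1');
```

2045-02-06

`start of month` rewinds 2045-02-28 to 2045-02-01.
`weekday 1` advances to the next Monday; 2045-02-01 is a Wednesday, so it moves forward to 2045-02-06.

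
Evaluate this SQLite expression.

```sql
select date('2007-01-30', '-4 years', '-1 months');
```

2002-12-30

Adding -4 years to 2007-01-30 gives 2003-01-30.
Adding -1 month to 2003-01-30 gives 2002-12-30.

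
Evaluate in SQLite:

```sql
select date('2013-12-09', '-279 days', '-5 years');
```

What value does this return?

Applying '-279 days' to 2013-12-09: counting 279 days back gives 2013-03-05.
Adding -5 years to 2013-03-05 gives 2008-03-05.

2008-03-05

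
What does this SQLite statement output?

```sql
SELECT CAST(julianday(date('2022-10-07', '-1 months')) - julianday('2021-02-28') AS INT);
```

Adding -1 month to 2022-10-07 gives 2022-09-07.
0 days remain in February 2021 after the 28th (28 − 28).
Full months from March 2021 through August 2022 contribute their day counts.
Then 7 days into September 2022.
Total: 0 + 31 + 30 + 31 + 30 + 31 + 31 + 30 + 31 + 30 + 31 + 31 + 28 + 31 + 30 + 31 + 30 + 31 + 31 + 7 = 556.

556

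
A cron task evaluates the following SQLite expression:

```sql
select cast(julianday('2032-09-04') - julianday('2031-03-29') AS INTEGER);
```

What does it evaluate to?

525

2 days remain in March 2031 after the 29th (31 − 29).
Full months from April 2031 through August 2032 contribute their day counts.
Then 4 days into September 2032.
Total: 2 + 30 + 31 + 30 + 31 + 31 + 30 + 31 + 30 + 31 + 31 + 29 + 31 + 30 + 31 + 30 + 31 + 31 + 4 = 525.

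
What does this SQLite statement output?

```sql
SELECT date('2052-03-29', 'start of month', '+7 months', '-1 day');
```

2052-09-30

`start of month` rewinds 2052-03-29 to 2052-03-01.
Adding +7 months to 2052-03-01 gives 2052-10-01.
Going back 1 day from 2052-10-01 reaches 2052-09-30 (last day of September, 30 days).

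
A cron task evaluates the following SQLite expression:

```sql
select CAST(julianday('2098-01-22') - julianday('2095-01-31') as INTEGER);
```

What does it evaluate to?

1087

0 days remain in January 2095 after the 31st (31 − 31).
Full months from February 2095 through December 2097 contribute their day counts.
Then 22 days into January 2098.
Total: 0 + 28 + 31 + 30 + 31 + 30 + 31 + 31 + 30 + 31 + 30 + 31 + 31 + 29 + 31 + 30 + 31 + 30 + 31 + 31 + 30 + 31 + 30 + 31 + 31 + 28 + 31 + 30 + 31 + 30 + 31 + 31 + 30 + 31 + 30 + 31 + 22 = 1087.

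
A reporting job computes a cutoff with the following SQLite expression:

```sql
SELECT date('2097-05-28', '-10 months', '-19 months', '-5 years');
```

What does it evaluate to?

Adding -10 months to 2097-05-28 gives 2096-07-28.
Adding -19 months to 2096-07-28 gives 2094-12-28.
Adding -5 years to 2094-12-28 gives 2089-12-28.

2089-12-28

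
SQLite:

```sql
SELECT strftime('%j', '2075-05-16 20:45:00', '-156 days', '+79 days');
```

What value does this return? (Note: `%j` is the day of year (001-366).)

First apply '-156 days', '+79 days': 2075-05-16 20:45:00 → 2075-02-28 20:45:00.
Day-of-year for 2075-02-28: days since 2075-01-01 inclusive = 59, zero-padded to 059.

059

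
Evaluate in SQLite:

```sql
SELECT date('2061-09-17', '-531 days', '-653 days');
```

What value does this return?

2058-06-21

Applying '-531 days' to 2061-09-17: counting 531 days back gives 2060-04-04.
Applying '-653 days' to 2060-04-04: counting 653 days back gives 2058-06-21.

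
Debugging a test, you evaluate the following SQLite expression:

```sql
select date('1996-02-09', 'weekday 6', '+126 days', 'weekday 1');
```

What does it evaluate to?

`weekday 6` advances to the next Saturday; 1996-02-09 is a Friday, so it moves forward to 1996-02-10.
Applying '+126 days' to 1996-02-10: counting 126 days forward gives 1996-06-15.
`weekday 1` advances to the next Monday; 1996-06-15 is a Saturday, so it moves forward to 1996-06-17.

1996-06-17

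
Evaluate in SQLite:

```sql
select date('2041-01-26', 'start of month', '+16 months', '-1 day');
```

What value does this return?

`start of month` rewinds 2041-01-26 to 2041-01-01.
Adding +16 months to 2041-01-01 gives 2042-05-01.
Going back 1 day from 2042-05-01 reaches 2042-04-30 (last day of April, 30 days).

2042-04-30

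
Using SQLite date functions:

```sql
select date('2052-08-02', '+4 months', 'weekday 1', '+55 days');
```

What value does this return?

2053-01-26

Adding +4 months to 2052-08-02 gives 2052-12-02.
`weekday 1` advances to the next Monday; 2052-12-02 is already a Monday, so it stays at 2052-12-02.
Applying '+55 days' to 2052-12-02: counting 55 days forward gives 2053-01-26.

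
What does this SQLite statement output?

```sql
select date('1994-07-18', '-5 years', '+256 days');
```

Adding -5 years to 1994-07-18 gives 1989-07-18.
Applying '+256 days' to 1989-07-18: counting 256 days forward gives 1990-03-31.

1990-03-31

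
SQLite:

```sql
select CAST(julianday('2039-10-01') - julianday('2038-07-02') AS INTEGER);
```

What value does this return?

29 days remain in July 2038 after the 2nd (31 − 2).
Full months from August 2038 through September 2039 contribute their day counts.
Then 1 day into October 2039.
Total: 29 + 31 + 30 + 31 + 30 + 31 + 31 + 28 + 31 + 30 + 31 + 30 + 31 + 31 + 30 + 1 = 456.

456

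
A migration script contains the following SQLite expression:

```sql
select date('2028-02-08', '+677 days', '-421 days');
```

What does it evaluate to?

Applying '+677 days' to 2028-02-08: counting 677 days forward gives 2029-12-16.
Applying '-421 days' to 2029-12-16: counting 421 days back gives 2028-10-21.

2028-10-21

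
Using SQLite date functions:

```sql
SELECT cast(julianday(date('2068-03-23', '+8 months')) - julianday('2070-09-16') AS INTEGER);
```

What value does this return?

Adding +8 months to 2068-03-23 gives 2068-11-23.
7 days remain in November 2068 after the 23rd (30 − 23).
Full months from December 2068 through August 2070 contribute their day counts.
Then 16 days into September 2070.
Total: 7 + 31 + 31 + 28 + 31 + 30 + 31 + 30 + 31 + 31 + 30 + 31 + 30 + 31 + 31 + 28 + 31 + 30 + 31 + 30 + 31 + 31 + 16 = 662.
The subtraction is earlier − later, so the result is −662 → -662.

-662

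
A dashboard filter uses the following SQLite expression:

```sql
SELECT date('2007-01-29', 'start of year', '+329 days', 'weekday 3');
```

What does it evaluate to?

2007-11-28

`start of year` rewinds 2007-01-29 to 2007-01-01.
Applying '+329 days' to 2007-01-01: counting 329 days forward gives 2007-11-26.
`weekday 3` advances to the next Wednesday; 2007-11-26 is a Monday, so it moves forward to 2007-11-28.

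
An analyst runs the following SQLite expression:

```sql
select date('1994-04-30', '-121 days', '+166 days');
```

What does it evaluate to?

1994-06-14

Applying '-121 days' to 1994-04-30: counting 121 days back gives 1993-12-30.
Applying '+166 days' to 1993-12-30: counting 166 days forward gives 1994-06-14.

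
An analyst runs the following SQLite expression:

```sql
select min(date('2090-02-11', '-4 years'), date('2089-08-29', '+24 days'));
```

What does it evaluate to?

date('2090-02-11', '-4 years') → 2086-02-11.
date('2089-08-29', '+24 days') → 2089-09-22.
Earlier of the two is 2086-02-11.

2086-02-11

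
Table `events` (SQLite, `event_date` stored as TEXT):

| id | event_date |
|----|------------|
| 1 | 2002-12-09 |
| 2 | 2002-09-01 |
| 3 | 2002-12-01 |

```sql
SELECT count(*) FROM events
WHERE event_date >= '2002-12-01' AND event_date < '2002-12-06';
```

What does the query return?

1

Rows in [2002-12-01, 2002-12-06): 2002-12-01 → 1 row.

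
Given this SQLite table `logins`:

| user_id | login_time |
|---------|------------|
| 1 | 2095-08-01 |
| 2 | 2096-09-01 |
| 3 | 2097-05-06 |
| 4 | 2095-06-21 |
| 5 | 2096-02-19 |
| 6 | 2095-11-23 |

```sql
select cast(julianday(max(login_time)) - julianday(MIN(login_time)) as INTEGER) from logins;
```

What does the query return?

MIN = 2095-06-21, MAX = 2097-05-06.
9 days remain in June 2095 after the 21st (30 − 21).
Full months from July 2095 through April 2097 contribute their day counts.
Then 6 days into May 2097.
Total: 9 + 31 + 31 + 30 + 31 + 30 + 31 + 31 + 29 + 31 + 30 + 31 + 30 + 31 + 31 + 30 + 31 + 30 + 31 + 31 + 28 + 31 + 30 + 6 = 685.

685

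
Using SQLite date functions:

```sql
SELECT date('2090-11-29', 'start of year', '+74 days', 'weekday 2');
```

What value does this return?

2090-03-21

`start of year` rewinds 2090-11-29 to 2090-01-01.
Applying '+74 days' to 2090-01-01: counting 74 days forward gives 2090-03-16.
`weekday 2` advances to the next Tuesday; 2090-03-16 is a Thursday, so it moves forward to 2090-03-21.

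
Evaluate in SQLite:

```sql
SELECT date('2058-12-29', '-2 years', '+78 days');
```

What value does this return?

Adding -2 years to 2058-12-29 gives 2056-12-29.
Applying '+78 days' to 2056-12-29: counting 78 days forward gives 2057-03-17.

2057-03-17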